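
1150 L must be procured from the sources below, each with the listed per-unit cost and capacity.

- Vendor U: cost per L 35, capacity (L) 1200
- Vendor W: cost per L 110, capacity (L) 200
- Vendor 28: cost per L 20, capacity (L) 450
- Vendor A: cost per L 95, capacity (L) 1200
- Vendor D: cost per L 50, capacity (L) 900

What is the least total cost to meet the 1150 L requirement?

Fill from the cheapest source first.
Vendor 28 at 20: take all 450 L — 700 still needed.
Vendor U (35): take the remaining 700 — done.
Vendor D, Vendor A, Vendor W: unused.
Cost = 450×20 + 700×35 = 33500.

33500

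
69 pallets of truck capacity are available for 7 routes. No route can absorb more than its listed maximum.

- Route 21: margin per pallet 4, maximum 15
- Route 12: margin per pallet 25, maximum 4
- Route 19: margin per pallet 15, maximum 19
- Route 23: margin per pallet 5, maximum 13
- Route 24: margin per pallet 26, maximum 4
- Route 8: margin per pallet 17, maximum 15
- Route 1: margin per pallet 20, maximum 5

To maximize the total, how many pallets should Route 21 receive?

Order the routes by margin per pallet: Route 24 26 > Route 12 25 > Route 1 20 > Route 8 17 > Route 19 15 > Route 23 5 > Route 21 4.
Route 24: +4 to 4 (cap) — 65 left.
Route 12 takes 4 to reach its cap of 4 — 61 left.
Route 1: +5 to 5 (cap) — 56 left.
Give Route 8 15 to hit its cap of 15 — 41 left.
Route 19 takes 19 to reach its cap of 19 — 22 left.
Give Route 23 13 to hit its cap of 13 — 9 left.
Only 9 left; Route 21 takes them to reach 9.

9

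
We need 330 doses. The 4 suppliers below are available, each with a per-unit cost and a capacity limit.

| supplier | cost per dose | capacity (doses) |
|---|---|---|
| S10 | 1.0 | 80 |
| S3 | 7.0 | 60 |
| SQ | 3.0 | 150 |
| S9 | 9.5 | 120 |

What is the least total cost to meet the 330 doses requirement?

1330

Fill from the cheapest supplier first.
S10 at 1.0: take all 80 doses — 250 still needed.
SQ at 3.0: take all 150 doses — 100 still needed.
S3 (7.0): use full 60 — 40 doses to go.
S9 at 9.5: take 40 of its 120 — requirement met.
Cost = 80×1.0 + 150×3.0 + 60×7.0 + 40×9.5 = 1330.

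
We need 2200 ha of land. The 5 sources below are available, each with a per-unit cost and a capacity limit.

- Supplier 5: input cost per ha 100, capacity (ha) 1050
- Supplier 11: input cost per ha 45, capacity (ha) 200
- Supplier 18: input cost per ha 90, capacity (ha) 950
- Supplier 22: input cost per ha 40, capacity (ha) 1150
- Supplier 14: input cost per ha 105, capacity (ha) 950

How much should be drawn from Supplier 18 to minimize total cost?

Use sources in increasing cost order.
Supplier 22 (40): use full 1150 ; 1050 ha to go.
Supplier 11 at 45: take all 200 ha ; 850 still needed.
Supplier 18 (90): take the remaining 850 ; done.
Supplier 5, Supplier 14: unused.

850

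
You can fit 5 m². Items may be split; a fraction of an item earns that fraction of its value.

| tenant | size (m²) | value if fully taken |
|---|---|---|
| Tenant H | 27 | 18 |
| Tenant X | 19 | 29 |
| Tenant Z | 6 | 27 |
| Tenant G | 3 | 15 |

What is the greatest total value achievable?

24

Sort by value density: Tenant G 15/3≈5, Tenant Z 27/6≈4.5, Tenant X 29/19≈1.53, Tenant H 18/27≈0.667.
All 3 m² of Tenant G fit (value 15) — 2 remain.
Fill the last 2 m² with part of Tenant Z: 2/6 of it earns 9.
Total value = 24.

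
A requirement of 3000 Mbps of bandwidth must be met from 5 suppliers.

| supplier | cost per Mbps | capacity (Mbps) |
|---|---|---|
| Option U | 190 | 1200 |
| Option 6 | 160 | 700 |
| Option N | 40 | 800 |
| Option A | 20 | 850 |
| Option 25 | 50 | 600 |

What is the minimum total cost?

200500

Cheapest first:
Option A (20): use full 850 — 2150 Mbps to go.
Option N at 40: take all 800 Mbps — 1350 still needed.
Option 25 at 50: take all 600 Mbps — 750 still needed.
Option 6 at 160: take all 700 Mbps — 50 still needed.
Option U (190): take the remaining 50 — done.
Cost = 850×20 + 800×40 + 600×50 + 700×160 + 50×190 = 200500.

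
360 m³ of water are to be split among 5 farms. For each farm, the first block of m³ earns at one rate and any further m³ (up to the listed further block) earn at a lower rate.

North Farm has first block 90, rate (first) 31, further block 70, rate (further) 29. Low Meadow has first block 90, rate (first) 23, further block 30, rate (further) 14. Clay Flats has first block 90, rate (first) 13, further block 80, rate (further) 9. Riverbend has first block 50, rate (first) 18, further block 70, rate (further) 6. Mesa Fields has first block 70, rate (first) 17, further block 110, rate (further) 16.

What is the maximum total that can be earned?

Treat each block as its own option and order by rate: North Farm/tier1 31 > North Farm/tier2 29 > Low Meadow/tier1 23 > Riverbend/tier1 18 > Mesa Fields/tier1 17 > Mesa Fields/tier2 16 > Low Meadow/tier2 14 > Clay Flats/tier1 13 > Clay Flats/tier2 9 > Riverbend/tier2 6.
North Farm/tier1 (31): +90 — 270 left.
North Farm/tier2 (29): +70 — 200 left.
Low Meadow tier1 at 23: fill all 90 — 110 left.
Riverbend/tier1 (18): +50 — 60 left.
Mesa Fields/tier1: +60 of 70 at 17; pool empty.
Total = 31×90 + 29×70 + 23×90 + 18×50 + 17×60 = 8810.

8810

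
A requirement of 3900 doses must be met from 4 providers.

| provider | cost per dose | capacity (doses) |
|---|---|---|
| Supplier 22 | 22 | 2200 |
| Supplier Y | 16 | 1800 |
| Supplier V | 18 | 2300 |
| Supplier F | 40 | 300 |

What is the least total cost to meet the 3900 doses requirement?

66600

Use providers in increasing cost order.
Take 1800 from Supplier Y at 16 — need 2100 more.
Take 2100 from Supplier V at 18 to finish.
Supplier 22, Supplier F: unused.
Cost = 1800×16 + 2100×18 = 66600.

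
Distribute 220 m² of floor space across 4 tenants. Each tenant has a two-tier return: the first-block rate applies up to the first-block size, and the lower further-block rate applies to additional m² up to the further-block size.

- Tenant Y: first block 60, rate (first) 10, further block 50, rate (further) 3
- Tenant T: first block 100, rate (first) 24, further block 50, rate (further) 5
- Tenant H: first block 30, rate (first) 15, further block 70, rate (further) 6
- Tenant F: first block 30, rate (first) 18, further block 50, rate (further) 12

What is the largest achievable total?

Treat each block as its own option and order by rate: Tenant T/first 24 > Tenant F/first 18 > Tenant H/first 15 > Tenant F/second 12 > Tenant Y/first 10 > Tenant H/second 6 > Tenant T/second 5 > Tenant Y/second 3.
Tenant T/first (24): +100 ; 120 left.
Fill Tenant F first block (30 at 18) ; 90 left.
Tenant H first at 15: fill all 30 ; 60 left.
Tenant F/second (12): +50 ; 10 left.
Tenant Y/first: +10 of 60 at 10; pool empty.
Total = 24×100 + 18×30 + 15×30 + 12×50 + 10×10 = 4090.

4090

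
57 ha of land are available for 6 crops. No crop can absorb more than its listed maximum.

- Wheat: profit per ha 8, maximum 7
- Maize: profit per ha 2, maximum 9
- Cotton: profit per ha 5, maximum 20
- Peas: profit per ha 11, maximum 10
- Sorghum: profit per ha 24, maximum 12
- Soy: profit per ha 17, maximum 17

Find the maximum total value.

798

Order the crops by profit per ha: Sorghum 24 > Soy 17 > Peas 11 > Wheat 8 > Cotton 5 > Maize 2.
Sorghum: +12 to 12 (cap) ; 45 left.
Soy: +17 to 17 (cap) ; 28 left.
Peas: +10 to 10 (cap) ; 18 left.
Give Wheat 7 to hit its cap of 7 ; 11 left.
Cotton: +11 (room for 20) → 11. Pool exhausted.
Total = 8×7 + 5×11 + 11×10 + 24×12 + 17×17 = 798.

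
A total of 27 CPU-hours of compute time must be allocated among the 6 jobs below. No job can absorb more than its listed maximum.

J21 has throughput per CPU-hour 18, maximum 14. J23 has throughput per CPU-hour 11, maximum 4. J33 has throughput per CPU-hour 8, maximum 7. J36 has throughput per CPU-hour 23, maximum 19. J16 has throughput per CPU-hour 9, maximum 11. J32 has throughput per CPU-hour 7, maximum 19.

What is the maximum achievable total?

581

Order the jobs by throughput per CPU-hour: J36 23 > J21 18 > J23 11 > J16 9 > J33 8 > J32 7.
J36 takes 19 to reach its cap of 19 → 8 left.
J21 has room for 14 but only 8 remain, so it gets 8.
Total = 18×8 + 23×19 = 581.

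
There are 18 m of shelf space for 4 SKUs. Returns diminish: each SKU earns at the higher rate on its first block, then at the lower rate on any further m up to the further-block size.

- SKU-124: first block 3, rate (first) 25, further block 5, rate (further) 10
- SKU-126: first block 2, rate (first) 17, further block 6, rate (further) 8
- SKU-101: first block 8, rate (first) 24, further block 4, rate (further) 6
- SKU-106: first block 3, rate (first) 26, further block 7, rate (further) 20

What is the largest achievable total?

425

Treat each block as its own option and order by rate: SKU-106/tier1 26 > SKU-124/tier1 25 > SKU-101/tier1 24 > SKU-106/tier2 20 > SKU-126/tier1 17 > SKU-124/tier2 10 > SKU-126/tier2 8 > SKU-101/tier2 6.
SKU-106 tier1 at 26: fill all 3 → 15 left.
Fill SKU-124 tier1 block (3 at 25) → 12 left.
SKU-101/tier1 (24): +8 → 4 left.
4 remain; put them into SKU-106 tier2 at 20.
Total = 26×3 + 25×3 + 24×8 + 20×4 = 425.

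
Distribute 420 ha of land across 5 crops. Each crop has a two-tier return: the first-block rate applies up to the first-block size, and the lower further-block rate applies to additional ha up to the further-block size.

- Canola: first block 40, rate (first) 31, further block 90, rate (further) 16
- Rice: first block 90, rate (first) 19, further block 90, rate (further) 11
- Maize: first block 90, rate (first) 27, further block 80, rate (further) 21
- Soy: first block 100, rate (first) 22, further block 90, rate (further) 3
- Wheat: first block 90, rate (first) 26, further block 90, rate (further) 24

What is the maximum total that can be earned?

Rank every tier by rate: Canola/T1 31 > Maize/T1 27 > Wheat/T1 26 > Wheat/T2 24 > Soy/T1 22 > Maize/T2 21 > Rice/T1 19 > Canola/T2 16 > Rice/T2 11 > Soy/T2 3.
Canola/T1 (31): +40 — 380 left.
Fill Maize T1 block (90 at 27) — 290 left.
Wheat T1 at 26: fill all 90 — 200 left.
Wheat T2 at 24: fill all 90 — 110 left.
Soy/T1 (22): +100 — 10 left.
Maize/T2: +10 of 80 at 21; pool empty.
Total = 31×40 + 27×90 + 26×90 + 24×90 + 22×100 + 21×10 = 10580.

10580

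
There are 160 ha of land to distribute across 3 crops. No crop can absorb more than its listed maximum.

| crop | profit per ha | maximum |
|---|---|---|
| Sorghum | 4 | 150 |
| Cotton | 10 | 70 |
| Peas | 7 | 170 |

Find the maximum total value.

1330

Rank by profit per ha: Cotton 10 > Peas 7 > Sorghum 4.
Give Cotton 70 to hit its cap of 70 ; 90 left.
Peas has room for 170 but only 90 remain, so it gets 90.
Total = 10×70 + 7×90 = 1330.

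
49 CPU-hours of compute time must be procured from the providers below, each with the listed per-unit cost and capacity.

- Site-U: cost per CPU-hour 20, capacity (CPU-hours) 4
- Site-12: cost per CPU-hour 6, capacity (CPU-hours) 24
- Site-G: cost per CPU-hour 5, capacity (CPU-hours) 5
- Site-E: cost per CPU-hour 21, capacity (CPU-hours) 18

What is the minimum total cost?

585

Fill from the cheapest provider first.
Site-G (5): use full 5 → 44 CPU-hours to go.
Site-12 (6): use full 24 → 20 CPU-hours to go.
Take 4 from Site-U at 20 → need 16 more.
Take 16 from Site-E at 21 to finish.
Cost = 5×5 + 24×6 + 4×20 + 16×21 = 585.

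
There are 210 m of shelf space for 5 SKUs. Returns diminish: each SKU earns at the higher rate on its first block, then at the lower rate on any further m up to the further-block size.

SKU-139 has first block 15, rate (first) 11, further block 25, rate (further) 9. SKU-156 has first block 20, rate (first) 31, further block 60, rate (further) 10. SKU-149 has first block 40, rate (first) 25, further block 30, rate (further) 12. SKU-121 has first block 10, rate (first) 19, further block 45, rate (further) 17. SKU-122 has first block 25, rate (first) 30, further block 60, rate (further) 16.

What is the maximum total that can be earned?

Rank every tier by rate: SKU-156/first 31 > SKU-122/first 30 > SKU-149/first 25 > SKU-121/first 19 > SKU-121/second 17 > SKU-122/second 16 > SKU-149/second 12 > SKU-139/first 11 > SKU-156/second 10 > SKU-139/second 9.
SKU-156 first at 31: fill all 20 → 190 left.
Fill SKU-122 first block (25 at 30) → 165 left.
Fill SKU-149 first block (40 at 25) → 125 left.
Fill SKU-121 first block (10 at 19) → 115 left.
Fill SKU-121 second block (45 at 17) → 70 left.
SKU-122/second (16): +60 → 10 left.
10 remain; put them into SKU-149 second at 12.
Total = 31×20 + 30×25 + 25×40 + 19×10 + 17×45 + 16×60 + 12×10 = 4405.

4405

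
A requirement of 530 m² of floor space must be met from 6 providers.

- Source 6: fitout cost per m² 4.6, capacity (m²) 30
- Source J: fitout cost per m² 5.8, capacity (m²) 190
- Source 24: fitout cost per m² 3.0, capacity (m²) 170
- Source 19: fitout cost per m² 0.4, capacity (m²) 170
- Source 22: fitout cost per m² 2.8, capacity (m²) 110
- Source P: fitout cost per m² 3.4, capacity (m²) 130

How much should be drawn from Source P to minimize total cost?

80

Fill from the cheapest provider first.
Source 19 at 0.4: take all 170 m² → 360 still needed.
Take 110 from Source 22 at 2.8 → need 250 more.
Source 24 at 3.0: take all 170 m² → 80 still needed.
Take 80 from Source P at 3.4 to finish.
Source 6, Source J: unused.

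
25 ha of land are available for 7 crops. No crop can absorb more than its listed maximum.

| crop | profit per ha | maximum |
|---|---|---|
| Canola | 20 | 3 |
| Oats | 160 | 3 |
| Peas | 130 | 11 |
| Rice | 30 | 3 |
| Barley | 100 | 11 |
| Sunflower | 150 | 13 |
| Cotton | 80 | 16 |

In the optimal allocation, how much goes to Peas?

9

Order the crops by profit per ha: Oats 160 > Sunflower 150 > Peas 130 > Barley 100 > Cotton 80 > Rice 30 > Canola 20.
Oats: +3 to 3 (cap) — 22 left.
Sunflower takes 13 to reach its cap of 13 — 9 left.
Peas has room for 11 but only 9 remain, so it gets 9.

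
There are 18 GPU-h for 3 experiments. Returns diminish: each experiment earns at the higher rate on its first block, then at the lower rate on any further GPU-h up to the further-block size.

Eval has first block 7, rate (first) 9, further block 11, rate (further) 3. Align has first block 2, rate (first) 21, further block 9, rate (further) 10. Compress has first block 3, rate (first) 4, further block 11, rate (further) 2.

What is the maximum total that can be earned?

Rank every tier by rate: Align/T1 21 > Align/T2 10 > Eval/T1 9 > Compress/T1 4 > Eval/T2 3 > Compress/T2 2.
Align T1 at 21: fill all 2 → 16 left.
Fill Align T2 block (9 at 10) → 7 left.
Eval/T1 (9): +7 → 0 left.
Total = 21×2 + 10×9 + 9×7 = 195.

195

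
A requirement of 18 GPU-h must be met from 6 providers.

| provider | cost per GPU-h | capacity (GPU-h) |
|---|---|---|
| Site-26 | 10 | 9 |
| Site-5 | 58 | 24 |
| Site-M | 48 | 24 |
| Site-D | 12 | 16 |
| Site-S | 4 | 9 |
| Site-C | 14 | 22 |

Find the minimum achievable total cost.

Use providers in increasing cost order.
Site-S at 4: take all 9 GPU-h ; 9 still needed.
Take 9 from Site-26 at 10 ; need 0 more.
Site-D, Site-C, Site-M, Site-5: unused.
Cost = 9×4 + 9×10 = 126.

126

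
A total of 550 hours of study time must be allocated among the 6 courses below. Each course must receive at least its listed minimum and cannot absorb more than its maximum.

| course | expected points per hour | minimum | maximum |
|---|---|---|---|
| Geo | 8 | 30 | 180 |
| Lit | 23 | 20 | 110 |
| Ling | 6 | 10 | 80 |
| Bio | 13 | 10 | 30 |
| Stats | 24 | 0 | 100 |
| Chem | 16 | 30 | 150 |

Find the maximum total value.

8980

Meeting every minimum uses 30+20+10+10+0+30 = 100 hours, leaving 450.
Rank by expected points per hour: Stats 24 > Lit 23 > Chem 16 > Bio 13 > Geo 8 > Ling 6.
Stats: +100 to 100 (cap) ; 350 left.
Give Lit 90 more to hit its cap of 110 ; 260 left.
Give Chem 120 more to hit its cap of 150 ; 140 left.
Bio takes 20 more to reach its cap of 30 ; 120 left.
Only 120 left; Geo takes them to reach 150.
Total = 8×150 + 23×110 + 6×10 + 13×30 + 24×100 + 16×150 = 8980.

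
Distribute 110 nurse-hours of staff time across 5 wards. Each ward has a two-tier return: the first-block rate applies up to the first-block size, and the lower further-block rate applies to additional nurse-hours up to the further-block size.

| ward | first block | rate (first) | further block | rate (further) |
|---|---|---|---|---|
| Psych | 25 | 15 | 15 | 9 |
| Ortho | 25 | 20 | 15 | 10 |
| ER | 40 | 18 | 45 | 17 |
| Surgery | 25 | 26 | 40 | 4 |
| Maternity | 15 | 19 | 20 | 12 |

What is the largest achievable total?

2240

Treat each block as its own option and order by rate: Surgery/tier1 26 > Ortho/tier1 20 > Maternity/tier1 19 > ER/tier1 18 > ER/tier2 17 > Psych/tier1 15 > Maternity/tier2 12 > Ortho/tier2 10 > Psych/tier2 9 > Surgery/tier2 4.
Surgery tier1 at 26: fill all 25 — 85 left.
Ortho tier1 at 20: fill all 25 — 60 left.
Maternity tier1 at 19: fill all 15 — 45 left.
ER tier1 at 18: fill all 40 — 5 left.
ER tier2 at 17: only 5 left, fill 5.
Total = 26×25 + 20×25 + 19×15 + 18×40 + 17×5 = 2240.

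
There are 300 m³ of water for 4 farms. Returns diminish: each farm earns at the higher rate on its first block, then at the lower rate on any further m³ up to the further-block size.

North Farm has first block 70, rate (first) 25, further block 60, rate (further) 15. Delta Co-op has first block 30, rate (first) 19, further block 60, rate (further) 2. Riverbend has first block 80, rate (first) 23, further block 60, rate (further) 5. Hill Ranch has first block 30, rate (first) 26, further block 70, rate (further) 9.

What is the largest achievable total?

6110

Order all 8 blocks by rate: Hill Ranch/T1 26 > North Farm/T1 25 > Riverbend/T1 23 > Delta Co-op/T1 19 > North Farm/T2 15 > Hill Ranch/T2 9 > Riverbend/T2 5 > Delta Co-op/T2 2.
Hill Ranch/T1 (26): +30 ; 270 left.
Fill North Farm T1 block (70 at 25) ; 200 left.
Riverbend/T1 (23): +80 ; 120 left.
Delta Co-op T1 at 19: fill all 30 ; 90 left.
North Farm T2 at 15: fill all 60 ; 30 left.
Hill Ranch/T2: +30 of 70 at 9; pool empty.
Total = 26×30 + 25×70 + 23×80 + 19×30 + 15×60 + 9×30 = 6110.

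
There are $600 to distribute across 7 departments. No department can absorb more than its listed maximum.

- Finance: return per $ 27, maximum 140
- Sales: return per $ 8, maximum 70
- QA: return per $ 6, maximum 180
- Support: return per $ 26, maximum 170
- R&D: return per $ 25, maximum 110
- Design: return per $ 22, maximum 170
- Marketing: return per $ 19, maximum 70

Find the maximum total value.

14880

Order the departments by return per $: Finance 27 > Support 26 > R&D 25 > Design 22 > Marketing 19 > Sales 8 > QA 6.
Finance: +140 to 140 (cap) — 460 left.
Support: +170 to 170 (cap) — 290 left.
R&D: +110 to 110 (cap) — 180 left.
Give Design 170 to hit its cap of 170 — 10 left.
Marketing has room for 70 but only 10 remain, so it gets 10.
Total = 27×140 + 26×170 + 25×110 + 22×170 + 19×10 = 14880.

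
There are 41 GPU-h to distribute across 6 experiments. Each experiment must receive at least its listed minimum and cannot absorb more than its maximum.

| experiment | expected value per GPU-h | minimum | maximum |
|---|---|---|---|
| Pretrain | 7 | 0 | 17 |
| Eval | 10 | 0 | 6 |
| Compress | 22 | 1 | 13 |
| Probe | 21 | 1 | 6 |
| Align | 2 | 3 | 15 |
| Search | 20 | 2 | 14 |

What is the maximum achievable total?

Meeting every minimum uses 0+0+1+1+3+2 = 7 GPU-h, leaving 34.
Rank by expected value per GPU-h: Compress 22 > Probe 21 > Search 20 > Eval 10 > Pretrain 7 > Align 2.
Compress takes 12 more to reach its cap of 13 → 22 left.
Give Probe 5 more to hit its cap of 6 → 17 left.
Give Search 12 more to hit its cap of 14 → 5 left.
Eval: +5 (room for 6) → 5. Pool exhausted.
Total = 10×5 + 22×13 + 21×6 + 2×3 + 20×14 = 748.

748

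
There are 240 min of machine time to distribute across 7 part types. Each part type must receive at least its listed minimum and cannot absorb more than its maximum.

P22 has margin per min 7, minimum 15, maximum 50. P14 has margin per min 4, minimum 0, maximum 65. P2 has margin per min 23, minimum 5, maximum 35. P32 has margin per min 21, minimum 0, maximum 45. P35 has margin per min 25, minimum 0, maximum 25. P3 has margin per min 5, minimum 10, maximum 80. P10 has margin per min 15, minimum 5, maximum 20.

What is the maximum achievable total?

Meeting every minimum uses 15+0+5+0+0+10+5 = 35 min, leaving 205.
Order the part types by margin per min: P35 25 > P2 23 > P32 21 > P10 15 > P22 7 > P3 5 > P14 4.
P35 takes 25 more to reach its cap of 25 → 180 left.
Give P2 30 more to hit its cap of 35 → 150 left.
P32: +45 to 45 (cap) → 105 left.
P10: +15 to 20 (cap) → 90 left.
Give P22 35 more to hit its cap of 50 → 55 left.
P3: +55 (room for 70) → 65. Pool exhausted.
Total = 7×50 + 23×35 + 21×45 + 25×25 + 5×65 + 15×20 = 3350.

3350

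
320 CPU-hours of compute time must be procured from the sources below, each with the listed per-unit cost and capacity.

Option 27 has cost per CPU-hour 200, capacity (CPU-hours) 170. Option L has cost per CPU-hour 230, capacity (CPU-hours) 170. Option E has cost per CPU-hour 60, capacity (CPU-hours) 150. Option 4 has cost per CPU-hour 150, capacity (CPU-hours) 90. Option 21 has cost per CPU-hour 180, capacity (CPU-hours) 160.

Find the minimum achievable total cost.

36900

Fill from the cheapest source first.
Take 150 from Option E at 60 → need 170 more.
Take 90 from Option 4 at 150 → need 80 more.
Take 80 from Option 21 at 180 to finish.
Option 27, Option L: unused.
Cost = 150×60 + 90×150 + 80×180 = 36900.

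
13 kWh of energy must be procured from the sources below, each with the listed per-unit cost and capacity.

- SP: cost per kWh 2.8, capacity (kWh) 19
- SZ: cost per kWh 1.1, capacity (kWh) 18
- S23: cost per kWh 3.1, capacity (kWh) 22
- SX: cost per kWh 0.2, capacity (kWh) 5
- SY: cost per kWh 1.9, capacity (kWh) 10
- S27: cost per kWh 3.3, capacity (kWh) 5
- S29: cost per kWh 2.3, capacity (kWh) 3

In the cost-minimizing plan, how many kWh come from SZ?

Use sources in increasing cost order.
Take 5 from SX at 0.2 — need 8 more.
Take 8 from SZ at 1.1 to finish.
SY, S29, SP, S23, S27: unused.

8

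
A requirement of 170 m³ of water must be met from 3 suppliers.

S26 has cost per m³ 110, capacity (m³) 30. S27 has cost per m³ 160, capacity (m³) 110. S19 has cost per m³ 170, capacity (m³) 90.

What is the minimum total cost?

26000

Use suppliers in increasing cost order.
S26 (110): use full 30 — 140 m³ to go.
S27 at 160: take all 110 m³ — 30 still needed.
Take 30 from S19 at 170 to finish.
Cost = 30×110 + 110×160 + 30×170 = 26000.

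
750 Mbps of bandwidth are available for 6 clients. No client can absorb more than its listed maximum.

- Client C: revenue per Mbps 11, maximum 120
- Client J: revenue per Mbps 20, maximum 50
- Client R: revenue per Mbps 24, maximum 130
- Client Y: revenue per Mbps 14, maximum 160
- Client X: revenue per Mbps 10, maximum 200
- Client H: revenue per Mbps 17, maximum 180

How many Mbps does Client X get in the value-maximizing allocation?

Highest revenue per Mbps first: Client R 24 > Client J 20 > Client H 17 > Client Y 14 > Client C 11 > Client X 10.
Give Client R 130 to hit its cap of 130 → 620 left.
Give Client J 50 to hit its cap of 50 → 570 left.
Client H takes 180 to reach its cap of 180 → 390 left.
Client Y takes 160 to reach its cap of 160 → 230 left.
Client C takes 120 to reach its cap of 120 → 110 left.
Only 110 left; Client X takes them to reach 110.

110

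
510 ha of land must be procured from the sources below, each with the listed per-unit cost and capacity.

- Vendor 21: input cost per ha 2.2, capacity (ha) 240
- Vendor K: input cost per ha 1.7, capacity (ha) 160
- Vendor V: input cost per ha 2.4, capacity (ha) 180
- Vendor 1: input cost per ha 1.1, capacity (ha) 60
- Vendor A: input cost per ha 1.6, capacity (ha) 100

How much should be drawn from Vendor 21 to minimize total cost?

Cheapest first:
Vendor 1 (1.1): use full 60 — 450 ha to go.
Take 100 from Vendor A at 1.6 — need 350 more.
Vendor K (1.7): use full 160 — 190 ha to go.
Take 190 from Vendor 21 at 2.2 to finish.
Vendor V: unused.

190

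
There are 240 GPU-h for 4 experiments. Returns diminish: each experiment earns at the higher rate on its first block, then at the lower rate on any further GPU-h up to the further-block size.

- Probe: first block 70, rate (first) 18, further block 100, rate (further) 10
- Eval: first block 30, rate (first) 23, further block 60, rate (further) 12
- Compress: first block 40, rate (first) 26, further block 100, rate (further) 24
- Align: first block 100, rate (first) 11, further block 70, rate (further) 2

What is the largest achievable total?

Order all 8 blocks by rate: Compress/T1 26 > Compress/T2 24 > Eval/T1 23 > Probe/T1 18 > Eval/T2 12 > Align/T1 11 > Probe/T2 10 > Align/T2 2.
Compress/T1 (26): +40 → 200 left.
Fill Compress T2 block (100 at 24) → 100 left.
Eval T1 at 23: fill all 30 → 70 left.
Fill Probe T1 block (70 at 18) → 0 left.
Total = 26×40 + 24×100 + 23×30 + 18×70 = 5390.

5390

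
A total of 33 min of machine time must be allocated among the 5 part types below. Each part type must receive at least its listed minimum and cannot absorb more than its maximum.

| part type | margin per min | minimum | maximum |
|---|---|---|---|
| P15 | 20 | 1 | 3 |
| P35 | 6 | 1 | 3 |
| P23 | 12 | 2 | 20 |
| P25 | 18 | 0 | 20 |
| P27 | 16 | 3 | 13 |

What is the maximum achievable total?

Meeting every minimum uses 1+1+2+0+3 = 7 min, leaving 26.
Order the part types by margin per min: P15 20 > P25 18 > P27 16 > P23 12 > P35 6.
P15: +2 to 3 (cap) ; 24 left.
Give P25 20 more to hit its cap of 20 ; 4 left.
Only 4 left; P27 takes them to reach 7.
Total = 20×3 + 6×1 + 12×2 + 18×20 + 16×7 = 562.

562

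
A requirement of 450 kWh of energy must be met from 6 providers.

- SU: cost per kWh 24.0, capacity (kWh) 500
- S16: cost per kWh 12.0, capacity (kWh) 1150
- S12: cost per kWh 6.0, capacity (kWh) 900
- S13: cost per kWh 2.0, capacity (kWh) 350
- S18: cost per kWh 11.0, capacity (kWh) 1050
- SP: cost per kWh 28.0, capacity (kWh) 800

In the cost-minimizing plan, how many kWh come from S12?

100

Use providers in increasing cost order.
S13 (2.0): use full 350 — 100 kWh to go.
S12 (6.0): take the remaining 100 — done.
S18, S16, SU, SP: unused.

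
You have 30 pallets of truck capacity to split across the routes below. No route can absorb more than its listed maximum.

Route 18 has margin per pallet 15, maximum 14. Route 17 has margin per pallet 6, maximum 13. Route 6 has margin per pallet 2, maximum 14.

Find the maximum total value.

294

Order the routes by margin per pallet: Route 18 15 > Route 17 6 > Route 6 2.
Route 18: +14 to 14 (cap) ; 16 left.
Give Route 17 13 to hit its cap of 13 ; 3 left.
Route 6: +3 (room for 14) → 3. Pool exhausted.
Total = 15×14 + 6×13 + 2×3 = 294.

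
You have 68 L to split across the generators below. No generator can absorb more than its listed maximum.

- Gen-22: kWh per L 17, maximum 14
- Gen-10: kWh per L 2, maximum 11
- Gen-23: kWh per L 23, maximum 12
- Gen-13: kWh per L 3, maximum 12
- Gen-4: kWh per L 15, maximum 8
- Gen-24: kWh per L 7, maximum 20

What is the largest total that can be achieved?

Rank by kWh per L: Gen-23 23 > Gen-22 17 > Gen-4 15 > Gen-24 7 > Gen-13 3 > Gen-10 2.
Gen-23 takes 12 to reach its cap of 12 — 56 left.
Give Gen-22 14 to hit its cap of 14 — 42 left.
Give Gen-4 8 to hit its cap of 8 — 34 left.
Gen-24: +20 to 20 (cap) — 14 left.
Gen-13 takes 12 to reach its cap of 12 — 2 left.
Gen-10: +2 (room for 11) → 2. Pool exhausted.
Total = 17×14 + 2×2 + 23×12 + 3×12 + 15×8 + 7×20 = 814.

814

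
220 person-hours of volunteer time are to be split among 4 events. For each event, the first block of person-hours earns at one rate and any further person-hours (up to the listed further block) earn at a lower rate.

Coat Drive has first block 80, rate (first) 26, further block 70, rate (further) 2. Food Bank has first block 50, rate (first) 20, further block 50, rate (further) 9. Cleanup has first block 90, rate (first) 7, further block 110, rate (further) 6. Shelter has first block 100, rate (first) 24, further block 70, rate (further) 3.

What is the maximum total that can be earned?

Treat each block as its own option and order by rate: Coat Drive/first 26 > Shelter/first 24 > Food Bank/first 20 > Food Bank/second 9 > Cleanup/first 7 > Cleanup/second 6 > Shelter/second 3 > Coat Drive/second 2.
Fill Coat Drive first block (80 at 26) — 140 left.
Fill Shelter first block (100 at 24) — 40 left.
Food Bank first at 20: only 40 left, fill 40.
Total = 26×80 + 24×100 + 20×40 = 5280.

5280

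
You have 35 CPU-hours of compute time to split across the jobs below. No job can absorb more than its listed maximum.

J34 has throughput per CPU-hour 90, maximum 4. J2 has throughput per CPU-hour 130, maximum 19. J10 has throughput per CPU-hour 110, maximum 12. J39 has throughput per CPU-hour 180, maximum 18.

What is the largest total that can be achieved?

Order the jobs by throughput per CPU-hour: J39 180 > J2 130 > J10 110 > J34 90.
J39: +18 to 18 (cap) — 17 left.
J2 has room for 19 but only 17 remain, so it gets 17.
Total = 130×17 + 180×18 = 5450.

5450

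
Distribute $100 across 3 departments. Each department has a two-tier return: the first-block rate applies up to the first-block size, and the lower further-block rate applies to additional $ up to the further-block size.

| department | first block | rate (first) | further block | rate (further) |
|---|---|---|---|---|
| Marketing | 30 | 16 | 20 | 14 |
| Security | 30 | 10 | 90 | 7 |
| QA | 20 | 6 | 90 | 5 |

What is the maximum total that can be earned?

Rank every tier by rate: Marketing/tier1 16 > Marketing/tier2 14 > Security/tier1 10 > Security/tier2 7 > QA/tier1 6 > QA/tier2 5.
Fill Marketing tier1 block (30 at 16) ; 70 left.
Marketing tier2 at 14: fill all 20 ; 50 left.
Fill Security tier1 block (30 at 10) ; 20 left.
20 remain; put them into Security tier2 at 7.
Total = 16×30 + 14×20 + 10×30 + 7×20 = 1200.

1200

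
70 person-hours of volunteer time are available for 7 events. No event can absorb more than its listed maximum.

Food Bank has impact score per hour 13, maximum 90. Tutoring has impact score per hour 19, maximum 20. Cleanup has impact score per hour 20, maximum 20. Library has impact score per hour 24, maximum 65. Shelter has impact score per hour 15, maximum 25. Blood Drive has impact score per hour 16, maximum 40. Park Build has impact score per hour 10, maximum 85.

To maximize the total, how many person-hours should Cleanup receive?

Order the events by impact score per hour: Library 24 > Cleanup 20 > Tutoring 19 > Blood Drive 16 > Shelter 15 > Food Bank 13 > Park Build 10.
Give Library 65 to hit its cap of 65 → 5 left.
Cleanup has room for 20 but only 5 remain, so it gets 5.

5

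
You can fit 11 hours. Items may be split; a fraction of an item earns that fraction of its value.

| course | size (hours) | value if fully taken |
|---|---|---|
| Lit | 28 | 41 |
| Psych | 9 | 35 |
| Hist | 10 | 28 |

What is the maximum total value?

40.6

Sort by value density: Psych 35/9≈3.89, Hist 28/10≈2.8, Lit 41/28≈1.46.
Psych: take in full, 9 hours for value 35 — 2 left.
Only 2 hours remain; take 2/10 of Hist for value 28×2/10 = 5.6.
Total value = 40.6.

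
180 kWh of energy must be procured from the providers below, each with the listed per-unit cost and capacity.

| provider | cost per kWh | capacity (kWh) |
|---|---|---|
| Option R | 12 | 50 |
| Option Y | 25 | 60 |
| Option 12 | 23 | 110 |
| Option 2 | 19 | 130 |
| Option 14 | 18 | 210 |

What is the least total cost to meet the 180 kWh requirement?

2940

Fill from the cheapest provider first.
Option R (12): use full 50 ; 130 kWh to go.
Take 130 from Option 14 at 18 to finish.
Option 2, Option 12, Option Y: unused.
Cost = 50×12 + 130×18 = 2940.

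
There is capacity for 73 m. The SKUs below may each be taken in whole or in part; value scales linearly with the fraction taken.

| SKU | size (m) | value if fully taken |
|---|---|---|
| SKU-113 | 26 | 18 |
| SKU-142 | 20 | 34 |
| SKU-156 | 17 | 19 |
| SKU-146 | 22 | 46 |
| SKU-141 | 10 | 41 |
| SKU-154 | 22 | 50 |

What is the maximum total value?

Sort by value density: SKU-141 41/10≈4.1, SKU-154 50/22≈2.27, SKU-146 46/22≈2.09, SKU-142 34/20≈1.7, SKU-156 19/17≈1.12, SKU-113 18/26≈0.692.
SKU-141: take in full, 10 m for value 41 ; 63 left.
SKU-154: take in full, 22 m for value 50 ; 41 left.
SKU-146: take in full, 22 m for value 46 ; 19 left.
Fill the last 19 m with part of SKU-142: 19/20 of it earns 32.3.
Total value = 169.3.

169.3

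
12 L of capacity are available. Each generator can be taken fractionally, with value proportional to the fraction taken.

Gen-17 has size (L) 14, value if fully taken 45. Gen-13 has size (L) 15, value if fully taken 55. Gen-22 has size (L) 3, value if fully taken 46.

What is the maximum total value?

79

Sort by value density: Gen-22 46/3≈15.3, Gen-13 55/15≈3.67, Gen-17 45/14≈3.21.
Take all of Gen-22 (3 L, value 46) → 9 L left.
9 L left: a 9/15 share of Gen-13 gives 55×9/15 = 33.
Total value = 79.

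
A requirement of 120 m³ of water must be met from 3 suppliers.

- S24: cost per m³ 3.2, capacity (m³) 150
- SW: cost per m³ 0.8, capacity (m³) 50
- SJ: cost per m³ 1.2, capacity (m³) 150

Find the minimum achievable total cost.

Use suppliers in increasing cost order.
SW (0.8): use full 50 → 70 m³ to go.
SJ at 1.2: take 70 of its 150 → requirement met.
S24: unused.
Cost = 50×0.8 + 70×1.2 = 124.

124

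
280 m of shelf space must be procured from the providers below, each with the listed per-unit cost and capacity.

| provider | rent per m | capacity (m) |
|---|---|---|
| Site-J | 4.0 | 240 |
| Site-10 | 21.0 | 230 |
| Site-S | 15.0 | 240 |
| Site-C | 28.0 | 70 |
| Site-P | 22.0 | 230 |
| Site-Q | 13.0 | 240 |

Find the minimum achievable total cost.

1480

Use providers in increasing cost order.
Site-J (4.0): use full 240 ; 40 m to go.
Take 40 from Site-Q at 13.0 to finish.
Site-S, Site-10, Site-P, Site-C: unused.
Cost = 240×4.0 + 40×13.0 = 1480.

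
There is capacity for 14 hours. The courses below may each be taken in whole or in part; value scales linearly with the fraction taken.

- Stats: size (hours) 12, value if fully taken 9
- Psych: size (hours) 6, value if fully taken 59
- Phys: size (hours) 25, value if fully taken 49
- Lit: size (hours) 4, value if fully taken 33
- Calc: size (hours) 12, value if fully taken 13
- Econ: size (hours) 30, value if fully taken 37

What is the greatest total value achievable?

99.84

Rank by value-to-size ratio: Psych 59/6≈9.83, Lit 33/4≈8.25, Phys 49/25≈1.96, Econ 37/30≈1.23, Calc 13/12≈1.08, Stats 9/12≈0.75.
Take all of Psych (6 hours, value 59) ; 8 hours left.
Take all of Lit (4 hours, value 33) ; 4 hours left.
Fill the last 4 hours with part of Phys: 4/25 of it earns 7.84.
Total value = 99.84.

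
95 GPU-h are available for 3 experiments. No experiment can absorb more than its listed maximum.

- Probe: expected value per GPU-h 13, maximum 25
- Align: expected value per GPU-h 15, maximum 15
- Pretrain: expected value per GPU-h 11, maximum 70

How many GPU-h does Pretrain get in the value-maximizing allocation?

55

Highest expected value per GPU-h first: Align 15 > Probe 13 > Pretrain 11.
Align takes 15 to reach its cap of 15 ; 80 left.
Probe: +25 to 25 (cap) ; 55 left.
Only 55 left; Pretrain takes them to reach 55.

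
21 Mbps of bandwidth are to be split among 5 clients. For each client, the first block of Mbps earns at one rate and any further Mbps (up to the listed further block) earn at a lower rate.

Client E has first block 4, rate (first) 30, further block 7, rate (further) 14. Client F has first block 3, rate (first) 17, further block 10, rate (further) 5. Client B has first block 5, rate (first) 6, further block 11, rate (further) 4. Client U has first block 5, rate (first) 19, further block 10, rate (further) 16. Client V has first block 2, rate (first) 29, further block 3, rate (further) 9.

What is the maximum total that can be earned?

Treat each block as its own option and order by rate: Client E/first 30 > Client V/first 29 > Client U/first 19 > Client F/first 17 > Client U/second 16 > Client E/second 14 > Client V/second 9 > Client B/first 6 > Client F/second 5 > Client B/second 4.
Client E first at 30: fill all 4 → 17 left.
Fill Client V first block (2 at 29) → 15 left.
Client U/first (19): +5 → 10 left.
Fill Client F first block (3 at 17) → 7 left.
7 remain; put them into Client U second at 16.
Total = 30×4 + 29×2 + 19×5 + 17×3 + 16×7 = 436.

436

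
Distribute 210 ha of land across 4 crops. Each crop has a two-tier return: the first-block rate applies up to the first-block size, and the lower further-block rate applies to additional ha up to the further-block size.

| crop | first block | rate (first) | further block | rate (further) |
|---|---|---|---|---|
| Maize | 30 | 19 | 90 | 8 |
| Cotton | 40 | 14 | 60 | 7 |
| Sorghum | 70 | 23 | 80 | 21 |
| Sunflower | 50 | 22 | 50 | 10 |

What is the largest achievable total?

4580

Rank every tier by rate: Sorghum/T1 23 > Sunflower/T1 22 > Sorghum/T2 21 > Maize/T1 19 > Cotton/T1 14 > Sunflower/T2 10 > Maize/T2 8 > Cotton/T2 7.
Fill Sorghum T1 block (70 at 23) — 140 left.
Sunflower/T1 (22): +50 — 90 left.
Sorghum/T2 (21): +80 — 10 left.
Maize T1 at 19: only 10 left, fill 10.
Total = 23×70 + 22×50 + 21×80 + 19×10 = 4580.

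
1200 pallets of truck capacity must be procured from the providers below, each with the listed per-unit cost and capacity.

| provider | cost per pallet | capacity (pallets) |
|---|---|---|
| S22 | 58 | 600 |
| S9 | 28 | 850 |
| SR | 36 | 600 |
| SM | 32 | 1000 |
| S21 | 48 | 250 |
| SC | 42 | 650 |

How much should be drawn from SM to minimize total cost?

Fill from the cheapest provider first.
Take 850 from S9 at 28 ; need 350 more.
SM (32): take the remaining 350 ; done.
SR, SC, S21, S22: unused.

350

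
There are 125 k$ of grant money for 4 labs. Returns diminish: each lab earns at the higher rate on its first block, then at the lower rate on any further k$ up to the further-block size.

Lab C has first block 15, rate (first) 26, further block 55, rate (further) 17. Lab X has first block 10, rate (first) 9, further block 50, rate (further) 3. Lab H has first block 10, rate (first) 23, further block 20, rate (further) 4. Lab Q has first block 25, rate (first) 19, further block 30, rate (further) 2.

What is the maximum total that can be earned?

2160

Order all 8 blocks by rate: Lab C/tier1 26 > Lab H/tier1 23 > Lab Q/tier1 19 > Lab C/tier2 17 > Lab X/tier1 9 > Lab H/tier2 4 > Lab X/tier2 3 > Lab Q/tier2 2.
Fill Lab C tier1 block (15 at 26) — 110 left.
Fill Lab H tier1 block (10 at 23) — 100 left.
Lab Q/tier1 (19): +25 — 75 left.
Fill Lab C tier2 block (55 at 17) — 20 left.
Lab X/tier1 (9): +10 — 10 left.
Lab H/tier2: +10 of 20 at 4; pool empty.
Total = 26×15 + 23×10 + 19×25 + 17×55 + 9×10 + 4×10 = 2160.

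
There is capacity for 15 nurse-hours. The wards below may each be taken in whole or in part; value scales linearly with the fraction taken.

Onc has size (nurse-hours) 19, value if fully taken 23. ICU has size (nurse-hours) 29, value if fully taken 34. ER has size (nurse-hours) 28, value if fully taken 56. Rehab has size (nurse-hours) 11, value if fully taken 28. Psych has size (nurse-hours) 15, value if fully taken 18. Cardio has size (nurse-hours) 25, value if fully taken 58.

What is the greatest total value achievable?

37.28

Rank by value-to-size ratio: Rehab 28/11≈2.55, Cardio 58/25≈2.32, ER 56/28≈2, Onc 23/19≈1.21, Psych 18/15≈1.2, ICU 34/29≈1.17.
Rehab: take in full, 11 nurse-hours for value 28 → 4 left.
4 nurse-hours left: a 4/25 share of Cardio gives 58×4/25 = 9.28.
Total value = 37.28.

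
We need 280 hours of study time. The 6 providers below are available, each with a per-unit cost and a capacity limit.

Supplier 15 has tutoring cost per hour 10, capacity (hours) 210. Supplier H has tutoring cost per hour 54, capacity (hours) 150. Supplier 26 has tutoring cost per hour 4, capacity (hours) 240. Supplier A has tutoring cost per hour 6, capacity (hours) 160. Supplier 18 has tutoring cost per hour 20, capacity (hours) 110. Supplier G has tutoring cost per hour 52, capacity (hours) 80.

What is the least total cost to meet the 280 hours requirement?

1200

Cheapest first:
Supplier 26 (4): use full 240 — 40 hours to go.
Take 40 from Supplier A at 6 to finish.
Supplier 15, Supplier 18, Supplier G, Supplier H: unused.
Cost = 240×4 + 40×6 = 1200.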